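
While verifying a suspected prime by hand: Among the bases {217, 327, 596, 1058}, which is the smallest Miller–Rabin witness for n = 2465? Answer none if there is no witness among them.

n − 1 = 2464 = 2^5 · 77, so s = 5 and d = 77.
Base 217: x_0 = 217^77 mod 2465 = 1322. x_0 is neither 1 nor 2464, so continue squaring. x_1 = 1322^2 mod 2465 = 2464. x_1 ≡ −1, so 217 is not a witness.
Base 327: x_0 = 327^77 mod 2465 = 157. x_0 is neither 1 nor 2464, so continue squaring. x_1 = 157^2 mod 2465 = 2464. x_1 ≡ −1, so 327 is not a witness.
Base 596: x_0 = 596^77 mod 2465 = 1. x_0 = 1, so 596 is not a witness.
Base 1058: x_0 = 1058^77 mod 2465 = 2163. x_0 is neither 1 nor 2464, so continue squaring. x_1 = 2163^2 mod 2465 = 2464. x_1 ≡ −1, so 1058 is not a witness.
No listed base is a witness for 2465.

none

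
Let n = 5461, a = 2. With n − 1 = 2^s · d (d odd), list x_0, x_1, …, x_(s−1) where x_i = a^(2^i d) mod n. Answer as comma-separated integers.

n − 1 = 5460 = 2^2 · 1365, so s = 2 and d = 1365.
x_0 = 2^1365 mod 5461 = 128.
x_1 = 128^2 mod 5461 = 1.

128, 1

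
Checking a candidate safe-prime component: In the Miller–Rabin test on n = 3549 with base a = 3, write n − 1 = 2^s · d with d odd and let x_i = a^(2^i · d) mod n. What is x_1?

1992

n − 1 = 3548 = 2^2 · 887, so s = 2 and d = 887.
x_0 = 3^887 mod 3549 = 1608.
x_1 = 1608^2 mod 3549 = 1992.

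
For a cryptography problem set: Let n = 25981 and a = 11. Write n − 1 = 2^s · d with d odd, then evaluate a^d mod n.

n − 1 = 25980 = 2^2 · 6495, so s = 2 and d = 6495.
By repeated squaring, 11^6495 ≡ 15415 (mod 25981).

15415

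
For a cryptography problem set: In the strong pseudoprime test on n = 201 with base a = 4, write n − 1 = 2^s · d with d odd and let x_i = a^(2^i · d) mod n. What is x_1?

n − 1 = 200 = 2^3 · 25, so s = 3 and d = 25.
x_0 = 4^25 mod 201 = 181.
x_1 = 181^2 mod 201 = 199.

199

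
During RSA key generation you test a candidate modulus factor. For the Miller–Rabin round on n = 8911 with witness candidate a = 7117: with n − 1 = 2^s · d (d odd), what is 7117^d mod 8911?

n − 1 = 8910 = 2^1 · 4455, so s = 1 and d = 4455.
Repeated squaring mod 8911: 7117^1 ≡ 7117, 7117^2 ≡ 1565, 7117^4 ≡ 7611, 7117^8 ≡ 5821, 7117^16 ≡ 4419, 7117^32 ≡ 3560, 7117^64 ≡ 2158, 7117^128 ≡ 5422, 7117^256 ≡ 695, 7117^512 ≡ 1831, 7117^1024 ≡ 2025, 7117^2048 ≡ 1565, 7117^4096 ≡ 7611.
4455 = 4096 + 256 + 64 + 32 + 4 + 2 + 1, so 7117^4455 ≡ 7611·695·2158·3560·7611·1565·7117 ≡ 2547 (mod 8911).

2547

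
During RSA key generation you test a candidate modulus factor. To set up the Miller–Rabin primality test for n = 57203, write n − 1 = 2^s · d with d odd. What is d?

Halving: 57202 → 28601; 28601 is odd.
So 57202 = 2^1 · 28601.

28601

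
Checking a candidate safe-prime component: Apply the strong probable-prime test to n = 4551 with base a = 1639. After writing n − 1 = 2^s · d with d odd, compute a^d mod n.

n − 1 = 4550 = 2^1 · 2275, so s = 1 and d = 2275.
1639^2275 mod 4551 = 1639.

1639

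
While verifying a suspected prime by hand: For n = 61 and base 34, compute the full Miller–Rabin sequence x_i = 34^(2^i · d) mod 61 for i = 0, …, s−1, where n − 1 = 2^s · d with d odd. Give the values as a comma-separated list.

n − 1 = 60 = 2^2 · 15, so s = 2 and d = 15.
x_0 = 34^15 mod 61 = 1.
x_1 = 1^2 mod 61 = 1.

1, 1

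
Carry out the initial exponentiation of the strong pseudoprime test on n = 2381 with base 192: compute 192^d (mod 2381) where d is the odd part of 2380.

69

n − 1 = 2380 = 2^2 · 595, so s = 2 and d = 595.
192^595 mod 2381 = 69.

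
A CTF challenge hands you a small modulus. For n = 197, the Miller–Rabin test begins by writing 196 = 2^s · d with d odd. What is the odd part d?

Halving: 196 → 98 → 49; 49 is odd.
So 196 = 2^2 · 49.

49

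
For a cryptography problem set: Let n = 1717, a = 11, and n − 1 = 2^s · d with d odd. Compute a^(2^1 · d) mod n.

287

n − 1 = 1716 = 2^2 · 429, so s = 2 and d = 429.
By repeated squaring, 11^429 ≡ 364 (mod 1717).
x_0 = 364.
x_1 = 364^2 mod 1717 = 287.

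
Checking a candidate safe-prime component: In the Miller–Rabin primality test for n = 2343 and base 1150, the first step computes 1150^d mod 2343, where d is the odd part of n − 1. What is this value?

n − 1 = 2342 = 2^1 · 1171, so s = 1 and d = 1171.
Repeated squaring mod 2343: 1150^1 ≡ 1150, 1150^2 ≡ 1048, 1150^4 ≡ 1780, 1150^8 ≡ 664, 1150^16 ≡ 412, 1150^32 ≡ 1048, 1150^64 ≡ 1780, 1150^128 ≡ 664, 1150^256 ≡ 412, 1150^512 ≡ 1048, 1150^1024 ≡ 1780.
1171 = 1024 + 128 + 16 + 2 + 1, so 1150^1171 ≡ 1780·664·412·1048·1150 ≡ 1150 (mod 2343).

1150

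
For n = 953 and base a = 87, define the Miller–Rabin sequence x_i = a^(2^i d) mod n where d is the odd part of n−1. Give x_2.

n − 1 = 952 = 2^3 · 119, so s = 3 and d = 119.
x_0 = 87^119 mod 953 = 156.
x_1 = 156^2 mod 953 = 511.
x_2 = 511^2 mod 953 = 952.

952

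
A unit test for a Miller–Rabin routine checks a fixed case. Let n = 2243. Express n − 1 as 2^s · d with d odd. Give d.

1121

Halving: 2242 → 1121; 1121 is odd.
So 2242 = 2^1 · 1121.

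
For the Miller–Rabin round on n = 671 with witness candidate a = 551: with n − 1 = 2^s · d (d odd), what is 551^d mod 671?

n − 1 = 670 = 2^1 · 335, so s = 1 and d = 335.
551^335 mod 671 = 639.

639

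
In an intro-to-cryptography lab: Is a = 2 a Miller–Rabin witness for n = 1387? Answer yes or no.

n − 1 = 1386 = 2^1 · 693, so s = 1 and d = 693.
x_0 = 2^693 mod 1387 = 512.
x_0 ∉ {1, 1386} and s = 1, so 2 is a Miller–Rabin witness and 1387 is composite.

yes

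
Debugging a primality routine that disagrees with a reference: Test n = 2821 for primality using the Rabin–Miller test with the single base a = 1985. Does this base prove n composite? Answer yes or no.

n − 1 = 2820 = 2^2 · 705, so s = 2 and d = 705.
x_0 = 1985^705 mod 2821 = 1.
x_0 = 1, so 1985 is not a witness.

no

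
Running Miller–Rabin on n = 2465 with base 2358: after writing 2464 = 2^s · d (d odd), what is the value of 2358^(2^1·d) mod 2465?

n − 1 = 2464 = 2^5 · 77, so s = 5 and d = 77.
By repeated squaring, 2358^77 ≡ 898 (mod 2465).
x_0 = 898.
x_1 = 898^2 mod 2465 = 349.

349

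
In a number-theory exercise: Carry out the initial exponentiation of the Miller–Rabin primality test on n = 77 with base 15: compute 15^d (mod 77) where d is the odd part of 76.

n − 1 = 76 = 2^2 · 19, so s = 2 and d = 19.
15^19 mod 77 = 36.

36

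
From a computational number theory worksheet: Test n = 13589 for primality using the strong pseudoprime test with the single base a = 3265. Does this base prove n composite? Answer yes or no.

n − 1 = 13588 = 2^2 · 3397, so s = 2 and d = 3397.
x_0 = 3265^3397 mod 13589 = 994.
x_0 is neither 1 nor 13588, so continue squaring.
x_1 = 994^2 mod 13589 = 9628.
Reached i = s−1 = 1 without hitting −1: 3265 is a Miller–Rabin witness and 13589 is composite.

yes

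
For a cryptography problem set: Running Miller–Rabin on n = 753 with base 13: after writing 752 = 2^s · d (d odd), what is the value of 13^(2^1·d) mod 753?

n − 1 = 752 = 2^4 · 47, so s = 4 and d = 47.
x_0 = 13^47 mod 753 = 445.
x_1 = 445^2 mod 753 = 739.

739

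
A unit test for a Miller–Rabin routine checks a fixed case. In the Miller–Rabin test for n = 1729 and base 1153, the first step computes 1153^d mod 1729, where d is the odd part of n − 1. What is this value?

n − 1 = 1728 = 2^6 · 27, so s = 6 and d = 27.
Repeated squaring mod 1729: 1153^1 ≡ 1153, 1153^2 ≡ 1537, 1153^4 ≡ 555, 1153^8 ≡ 263, 1153^16 ≡ 9.
27 = 16 + 8 + 2 + 1, so 1153^27 ≡ 9·263·1537·1153 ≡ 664 (mod 1729).

664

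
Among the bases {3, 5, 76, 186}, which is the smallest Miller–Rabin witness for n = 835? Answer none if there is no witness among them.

3

n − 1 = 834 = 2^1 · 417, so s = 1 and d = 417.
Base 3: x_0 = 3^417 mod 835 = 343. x_0 ∉ {1, 834} and s = 1, so 3 is a Miller–Rabin witness and 835 is composite.
Base 5: x_0 = 5^417 mod 835 = 810. x_0 ∉ {1, 834} and s = 1, so 5 is a Miller–Rabin witness and 835 is composite.
Base 76: x_0 = 76^417 mod 835 = 766. x_0 ∉ {1, 834} and s = 1, so 76 is a Miller–Rabin witness and 835 is composite.
Base 186: x_0 = 186^417 mod 835 = 361. x_0 ∉ {1, 834} and s = 1, so 186 is a Miller–Rabin witness and 835 is composite.
The smallest witness among the given bases is 3.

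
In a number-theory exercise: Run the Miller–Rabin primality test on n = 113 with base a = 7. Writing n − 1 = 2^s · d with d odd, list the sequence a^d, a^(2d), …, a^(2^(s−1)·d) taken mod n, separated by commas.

112, 1, 1, 1

n − 1 = 112 = 2^4 · 7, so s = 4 and d = 7.
x_0 = 7^7 mod 113 = 112.
x_1 = 112^2 mod 113 = 1.
x_2 = 1^2 mod 113 = 1.
x_3 = 1^2 mod 113 = 1.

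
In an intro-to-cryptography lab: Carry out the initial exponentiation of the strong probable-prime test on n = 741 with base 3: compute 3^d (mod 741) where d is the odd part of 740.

243

n − 1 = 740 = 2^2 · 185, so s = 2 and d = 185.
3^185 mod 741 = 243.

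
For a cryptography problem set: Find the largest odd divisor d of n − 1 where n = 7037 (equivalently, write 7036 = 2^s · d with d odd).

1759

Halving: 7036 → 3518 → 1759; 1759 is odd.
So 7036 = 2^2 · 1759.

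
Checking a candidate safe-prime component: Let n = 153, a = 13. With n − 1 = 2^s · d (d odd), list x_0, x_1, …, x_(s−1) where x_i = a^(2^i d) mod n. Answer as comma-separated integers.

4, 16, 103

n − 1 = 152 = 2^3 · 19, so s = 3 and d = 19.
x_0 = 13^19 mod 153 = 4.
x_1 = 4^2 mod 153 = 16.
x_2 = 16^2 mod 153 = 103.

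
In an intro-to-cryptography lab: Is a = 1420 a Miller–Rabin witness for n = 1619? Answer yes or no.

n − 1 = 1618 = 2^1 · 809, so s = 1 and d = 809.
x_0 = 1420^809 mod 1619 = 1618.
x_0 = 1618 ≡ −1, so 1420 is not a witness.

no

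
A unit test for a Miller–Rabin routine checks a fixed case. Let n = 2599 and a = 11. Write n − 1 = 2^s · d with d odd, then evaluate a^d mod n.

n − 1 = 2598 = 2^1 · 1299, so s = 1 and d = 1299.
11^1299 mod 2599 = 2012.

2012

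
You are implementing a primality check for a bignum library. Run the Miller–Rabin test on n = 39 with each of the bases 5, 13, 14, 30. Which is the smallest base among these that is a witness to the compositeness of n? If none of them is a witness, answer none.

5

n − 1 = 38 = 2^1 · 19, so s = 1 and d = 19.
Base 5: x_0 = 5^19 mod 39 = 8. x_0 ∉ {1, 38} and s = 1, so 5 is a Miller–Rabin witness and 39 is composite.
Base 13: x_0 = 13^19 mod 39 = 13. x_0 ∉ {1, 38} and s = 1, so 13 is a Miller–Rabin witness and 39 is composite.
Base 14: x_0 = 14^19 mod 39 = 14. x_0 ∉ {1, 38} and s = 1, so 14 is a Miller–Rabin witness and 39 is composite.
Base 30: x_0 = 30^19 mod 39 = 30. x_0 ∉ {1, 38} and s = 1, so 30 is a Miller–Rabin witness and 39 is composite.
The smallest witness among the given bases is 5.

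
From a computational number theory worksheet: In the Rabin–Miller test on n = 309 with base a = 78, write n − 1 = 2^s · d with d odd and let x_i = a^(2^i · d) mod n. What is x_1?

231

n − 1 = 308 = 2^2 · 77, so s = 2 and d = 77.
Repeated squaring mod 309: 78^1 ≡ 78, 78^2 ≡ 213, 78^4 ≡ 255, 78^8 ≡ 135, 78^16 ≡ 303, 78^32 ≡ 36, 78^64 ≡ 60.
77 = 64 + 8 + 4 + 1, so 78^77 ≡ 60·135·255·78 ≡ 108 (mod 309).
x_0 = 108.
x_1 = 108^2 mod 309 = 231.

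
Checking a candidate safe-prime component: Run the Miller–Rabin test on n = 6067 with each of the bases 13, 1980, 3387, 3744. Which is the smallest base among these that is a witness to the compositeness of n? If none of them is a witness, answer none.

none

n − 1 = 6066 = 2^1 · 3033, so s = 1 and d = 3033.
Base 13: x_0 = 13^3033 mod 6067 = 1. x_0 = 1, so 13 is not a witness.
Base 1980: x_0 = 1980^3033 mod 6067 = 6066. x_0 = 6066 ≡ −1, so 1980 is not a witness.
Base 3387: x_0 = 3387^3033 mod 6067 = 1. x_0 = 1, so 3387 is not a witness.
Base 3744: x_0 = 3744^3033 mod 6067 = 6066. x_0 = 6066 ≡ −1, so 3744 is not a witness.
No listed base is a witness for 6067.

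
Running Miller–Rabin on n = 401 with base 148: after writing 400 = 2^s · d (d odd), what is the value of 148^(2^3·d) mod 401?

400

n − 1 = 400 = 2^4 · 25, so s = 4 and d = 25.
Repeated squaring mod 401: 148^1 ≡ 148, 148^2 ≡ 250, 148^4 ≡ 345, 148^8 ≡ 329, 148^16 ≡ 372.
25 = 16 + 8 + 1, so 148^25 ≡ 372·329·148 ≡ 254 (mod 401).
x_0 = 254.
x_1 = 254^2 mod 401 = 356.
x_2 = 356^2 mod 401 = 20.
x_3 = 20^2 mod 401 = 400.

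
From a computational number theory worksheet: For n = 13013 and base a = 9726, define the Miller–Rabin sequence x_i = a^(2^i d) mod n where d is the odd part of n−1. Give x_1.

7401

n − 1 = 13012 = 2^2 · 3253, so s = 2 and d = 3253.
x_0 = 9726^3253 mod 13013 = 8907.
x_1 = 8907^2 mod 13013 = 7401.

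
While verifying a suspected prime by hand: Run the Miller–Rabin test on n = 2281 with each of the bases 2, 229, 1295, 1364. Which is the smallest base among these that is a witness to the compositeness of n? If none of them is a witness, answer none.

none

n − 1 = 2280 = 2^3 · 285, so s = 3 and d = 285.
Base 2: x_0 = 2^285 mod 2281 = 2280. x_0 = 2280 ≡ −1, so 2 is not a witness.
Base 229: x_0 = 229^285 mod 2281 = 1571. x_0 is neither 1 nor 2280, so continue squaring. x_1 = 1571^2 mod 2281 = 2280. x_1 ≡ −1, so 229 is not a witness.
Base 1295: x_0 = 1295^285 mod 2281 = 1571. x_0 is neither 1 nor 2280, so continue squaring. x_1 = 1571^2 mod 2281 = 2280. x_1 ≡ −1, so 1295 is not a witness.
Base 1364: x_0 = 1364^285 mod 2281 = 1571. x_0 is neither 1 nor 2280, so continue squaring. x_1 = 1571^2 mod 2281 = 2280. x_1 ≡ −1, so 1364 is not a witness.
No listed base is a witness for 2281.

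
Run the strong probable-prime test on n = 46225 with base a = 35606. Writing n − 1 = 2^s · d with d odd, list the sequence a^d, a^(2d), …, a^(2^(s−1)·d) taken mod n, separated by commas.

n − 1 = 46224 = 2^4 · 2889, so s = 4 and d = 2889.
x_0 = 35606^2889 mod 46225 = 12846.
x_1 = 12846^2 mod 46225 = 42691.
x_2 = 42691^2 mod 46225 = 8406.
x_3 = 8406^2 mod 46225 = 29036.

12846, 42691, 8406, 29036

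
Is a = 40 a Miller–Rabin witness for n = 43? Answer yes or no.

no

n − 1 = 42 = 2^1 · 21, so s = 1 and d = 21.
x_0 = 40^21 mod 43 = 1.
x_0 = 1, so 40 is not a witness.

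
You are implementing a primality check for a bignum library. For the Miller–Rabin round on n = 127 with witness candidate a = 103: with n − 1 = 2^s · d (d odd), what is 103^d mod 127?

1

n − 1 = 126 = 2^1 · 63, so s = 1 and d = 63.
103^63 mod 127 = 1.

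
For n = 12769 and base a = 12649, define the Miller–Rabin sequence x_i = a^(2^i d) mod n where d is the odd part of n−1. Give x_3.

679

n − 1 = 12768 = 2^5 · 399, so s = 5 and d = 399.
By repeated squaring, 12649^399 ≡ 3278 (mod 12769).
x_0 = 3278.
x_1 = 3278^2 mod 12769 = 6555.
x_2 = 6555^2 mod 12769 = 340.
x_3 = 340^2 mod 12769 = 679.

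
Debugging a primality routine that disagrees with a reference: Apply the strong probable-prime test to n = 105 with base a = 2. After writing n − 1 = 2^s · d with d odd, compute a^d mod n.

n − 1 = 104 = 2^3 · 13, so s = 3 and d = 13.
Repeated squaring mod 105: 2^1 ≡ 2, 2^2 ≡ 4, 2^4 ≡ 16, 2^8 ≡ 46.
13 = 8 + 4 + 1, so 2^13 ≡ 46·16·2 ≡ 2 (mod 105).

2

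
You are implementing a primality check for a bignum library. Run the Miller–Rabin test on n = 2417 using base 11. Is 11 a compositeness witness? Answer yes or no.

no

n − 1 = 2416 = 2^4 · 151, so s = 4 and d = 151.
x_0 = 11^151 mod 2417 = 992.
x_0 is neither 1 nor 2416, so continue squaring.
x_1 = 992^2 mod 2417 = 345.
x_2 = 345^2 mod 2417 = 592.
x_3 = 592^2 mod 2417 = 2416.
x_3 ≡ −1, so 11 is not a witness.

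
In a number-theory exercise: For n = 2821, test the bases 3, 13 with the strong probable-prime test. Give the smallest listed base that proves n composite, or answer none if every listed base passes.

n − 1 = 2820 = 2^2 · 705, so s = 2 and d = 705.
Base 3: x_0 = 3^705 mod 2821 = 1301. x_0 is neither 1 nor 2820, so continue squaring. x_1 = 1301^2 mod 2821 = 1. x_1 = 1 but x_0 ≠ ±1, a nontrivial square root of 1 — 3 is a witness and 2821 is composite.
Base 13: x_0 = 13^705 mod 2821 = 650. x_0 is neither 1 nor 2820, so continue squaring. x_1 = 650^2 mod 2821 = 2171. Reached i = s−1 = 1 without hitting −1: 13 is a Miller–Rabin witness and 2821 is composite.
The smallest witness among the given bases is 3.

3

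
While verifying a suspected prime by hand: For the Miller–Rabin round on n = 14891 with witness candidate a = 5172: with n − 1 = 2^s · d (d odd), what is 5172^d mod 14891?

1

n − 1 = 14890 = 2^1 · 7445, so s = 1 and d = 7445.
5172^7445 mod 14891 = 1.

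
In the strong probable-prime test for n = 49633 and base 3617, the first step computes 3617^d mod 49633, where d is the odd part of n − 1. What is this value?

22718

n − 1 = 49632 = 2^5 · 1551, so s = 5 and d = 1551.
Repeated squaring mod 49633: 3617^1 ≡ 3617, 3617^2 ≡ 29210, 3617^4 ≡ 32830, 3617^8 ≡ 28305, 3617^16 ≡ 46772, 3617^32 ≡ 45509, 3617^64 ≡ 32890, 3617^128 ≡ 865, 3617^256 ≡ 3730, 3617^512 ≡ 15660, 3617^1024 ≡ 48580.
1551 = 1024 + 512 + 8 + 4 + 2 + 1, so 3617^1551 ≡ 48580·15660·28305·32830·29210·3617 ≡ 22718 (mod 49633).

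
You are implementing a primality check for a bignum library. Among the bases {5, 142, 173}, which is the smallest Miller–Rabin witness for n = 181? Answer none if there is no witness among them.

none

n − 1 = 180 = 2^2 · 45, so s = 2 and d = 45.
Base 5: x_0 = 5^45 mod 181 = 1. x_0 = 1, so 5 is not a witness.
Base 142: x_0 = 142^45 mod 181 = 180. x_0 = 180 ≡ −1, so 142 is not a witness.
Base 173: x_0 = 173^45 mod 181 = 162. x_0 is neither 1 nor 180, so continue squaring. x_1 = 162^2 mod 181 = 180. x_1 ≡ −1, so 173 is not a witness.
No listed base is a witness for 181.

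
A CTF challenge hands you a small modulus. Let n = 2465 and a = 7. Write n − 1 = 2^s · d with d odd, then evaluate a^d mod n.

n − 1 = 2464 = 2^5 · 77, so s = 5 and d = 77.
7^77 mod 2465 = 2437.

2437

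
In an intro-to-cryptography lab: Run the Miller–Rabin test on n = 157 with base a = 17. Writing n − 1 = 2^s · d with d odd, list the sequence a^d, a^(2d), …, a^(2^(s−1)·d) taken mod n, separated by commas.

n − 1 = 156 = 2^2 · 39, so s = 2 and d = 39.
x_0 = 17^39 mod 157 = 1.
x_1 = 1^2 mod 157 = 1.

1, 1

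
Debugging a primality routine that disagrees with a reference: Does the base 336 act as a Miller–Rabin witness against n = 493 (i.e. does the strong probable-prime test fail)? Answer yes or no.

no

n − 1 = 492 = 2^2 · 123, so s = 2 and d = 123.
x_0 = 336^123 mod 493 = 157.
x_0 is neither 1 nor 492, so continue squaring.
x_1 = 157^2 mod 493 = 492.
x_1 ≡ −1, so 336 is not a witness.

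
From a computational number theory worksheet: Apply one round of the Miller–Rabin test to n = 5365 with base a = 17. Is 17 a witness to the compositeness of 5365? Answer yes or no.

no

n − 1 = 5364 = 2^2 · 1341, so s = 2 and d = 1341.
x_0 = 17^1341 mod 5365 = 2337.
x_0 is neither 1 nor 5364, so continue squaring.
x_1 = 2337^2 mod 5365 = 5364.
x_1 ≡ −1, so 17 is not a witness.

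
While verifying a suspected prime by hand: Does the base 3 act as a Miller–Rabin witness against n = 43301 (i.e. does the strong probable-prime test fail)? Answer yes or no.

n − 1 = 43300 = 2^2 · 10825, so s = 2 and d = 10825.
Repeated squaring mod 43301: 3^1 ≡ 3, 3^2 ≡ 9, 3^4 ≡ 81, 3^8 ≡ 6561, 3^16 ≡ 5527, 3^32 ≡ 20524, 3^64 ≡ 2448, 3^128 ≡ 17166, 3^256 ≡ 8251, 3^512 ≡ 9829, 3^1024 ≡ 4710, 3^2048 ≡ 13988, 3^4096 ≡ 30226, 3^8192 ≡ 3277.
10825 = 8192 + 2048 + 512 + 64 + 8 + 1, so 3^10825 ≡ 3277·13988·9829·2448·6561·3 ≡ 24930 (mod 43301).
x_0 = 3^10825 mod 43301 = 24930.
x_0 is neither 1 nor 43300, so continue squaring.
x_1 = 24930^2 mod 43301 = 5647.
Reached i = s−1 = 1 without hitting −1: 3 is a Miller–Rabin witness and 43301 is composite.

yes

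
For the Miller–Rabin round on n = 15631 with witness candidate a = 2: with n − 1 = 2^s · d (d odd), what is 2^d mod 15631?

n − 1 = 15630 = 2^1 · 7815, so s = 1 and d = 7815.
Repeated squaring mod 15631: 2^1 ≡ 2, 2^2 ≡ 4, 2^4 ≡ 16, 2^8 ≡ 256, 2^16 ≡ 3012, 2^32 ≡ 6164, 2^64 ≡ 11566, 2^128 ≡ 2258, 2^256 ≡ 2858, 2^512 ≡ 8782, 2^1024 ≡ 170, 2^2048 ≡ 13269, 2^4096 ≡ 14408.
7815 = 4096 + 2048 + 1024 + 512 + 128 + 4 + 2 + 1, so 2^7815 ≡ 14408·13269·170·8782·2258·16·4·2 ≡ 1429 (mod 15631).

1429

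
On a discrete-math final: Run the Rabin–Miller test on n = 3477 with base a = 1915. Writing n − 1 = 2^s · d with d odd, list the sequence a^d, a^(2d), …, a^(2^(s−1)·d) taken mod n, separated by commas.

1009, 2797

n − 1 = 3476 = 2^2 · 869, so s = 2 and d = 869.
x_0 = 1915^869 mod 3477 = 1009.
x_1 = 1009^2 mod 3477 = 2797.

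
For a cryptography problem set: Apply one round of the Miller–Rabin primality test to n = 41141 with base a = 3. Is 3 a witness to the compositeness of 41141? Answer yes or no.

no

n − 1 = 41140 = 2^2 · 10285, so s = 2 and d = 10285.
Repeated squaring mod 41141: 3^1 ≡ 3, 3^2 ≡ 9, 3^4 ≡ 81, 3^8 ≡ 6561, 3^16 ≡ 13235, 3^32 ≡ 27988, 3^64 ≡ 3504, 3^128 ≡ 17998, 3^256 ≡ 24911, 3^512 ≡ 28218, 3^1024 ≡ 12610, 3^2048 ≡ 2135, 3^4096 ≡ 32715, 3^8192 ≡ 29251.
10285 = 8192 + 2048 + 32 + 8 + 4 + 1, so 3^10285 ≡ 29251·2135·27988·6561·81·3 ≡ 21437 (mod 41141).
x_0 = 3^10285 mod 41141 = 21437.
x_0 is neither 1 nor 41140, so continue squaring.
x_1 = 21437^2 mod 41141 = 41140.
x_1 ≡ −1, so 3 is not a witness.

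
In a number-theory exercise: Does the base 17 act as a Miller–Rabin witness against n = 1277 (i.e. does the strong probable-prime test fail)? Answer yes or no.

n − 1 = 1276 = 2^2 · 319, so s = 2 and d = 319.
x_0 = 17^319 mod 1277 = 1.
x_0 = 1, so 17 is not a witness.

no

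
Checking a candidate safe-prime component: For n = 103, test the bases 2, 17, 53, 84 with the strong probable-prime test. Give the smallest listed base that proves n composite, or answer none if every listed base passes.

n − 1 = 102 = 2^1 · 51, so s = 1 and d = 51.
Base 2: x_0 = 2^51 mod 103 = 1. x_0 = 1, so 2 is not a witness.
Base 17: x_0 = 17^51 mod 103 = 1. x_0 = 1, so 17 is not a witness.
Base 53: x_0 = 53^51 mod 103 = 102. x_0 = 102 ≡ −1, so 53 is not a witness.
Base 84: x_0 = 84^51 mod 103 = 102. x_0 = 102 ≡ −1, so 84 is not a witness.
No listed base is a witness for 103.

none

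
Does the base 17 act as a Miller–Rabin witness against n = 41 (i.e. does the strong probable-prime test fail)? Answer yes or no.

n − 1 = 40 = 2^3 · 5, so s = 3 and d = 5.
x_0 = 17^5 mod 41 = 27.
x_0 is neither 1 nor 40, so continue squaring.
x_1 = 27^2 mod 41 = 32.
x_2 = 32^2 mod 41 = 40.
x_2 ≡ −1, so 17 is not a witness.

no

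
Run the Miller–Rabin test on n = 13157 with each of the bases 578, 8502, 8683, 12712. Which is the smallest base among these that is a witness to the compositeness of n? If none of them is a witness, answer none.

578

n − 1 = 13156 = 2^2 · 3289, so s = 2 and d = 3289.
Base 578: x_0 = 578^3289 mod 13157 = 3150. x_0 is neither 1 nor 13156, so continue squaring. x_1 = 3150^2 mod 13157 = 2122. Reached i = s−1 = 1 without hitting −1: 578 is a Miller–Rabin witness and 13157 is composite.
Base 8502: x_0 = 8502^3289 mod 13157 = 9448. x_0 is neither 1 nor 13156, so continue squaring. x_1 = 9448^2 mod 13157 = 7616. Reached i = s−1 = 1 without hitting −1: 8502 is a Miller–Rabin witness and 13157 is composite.
Base 8683: x_0 = 8683^3289 mod 13157 = 8946. x_0 is neither 1 nor 13156, so continue squaring. x_1 = 8946^2 mod 13157 = 10042. Reached i = s−1 = 1 without hitting −1: 8683 is a Miller–Rabin witness and 13157 is composite.
Base 12712: x_0 = 12712^3289 mod 13157 = 6022. x_0 is neither 1 nor 13156, so continue squaring. x_1 = 6022^2 mod 13157 = 3792. Reached i = s−1 = 1 without hitting −1: 12712 is a Miller–Rabin witness and 13157 is composite.
The smallest witness among the given bases is 578.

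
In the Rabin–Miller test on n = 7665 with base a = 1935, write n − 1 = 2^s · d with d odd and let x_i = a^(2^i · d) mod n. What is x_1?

n − 1 = 7664 = 2^4 · 479, so s = 4 and d = 479.
x_0 = 1935^479 mod 7665 = 4800.
x_1 = 4800^2 mod 7665 = 6675.

6675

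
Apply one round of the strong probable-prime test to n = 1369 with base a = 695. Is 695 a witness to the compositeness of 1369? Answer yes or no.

yes

n − 1 = 1368 = 2^3 · 171, so s = 3 and d = 171.
x_0 = 695^171 mod 1369 = 1079.
x_0 is neither 1 nor 1368, so continue squaring.
x_1 = 1079^2 mod 1369 = 591.
x_2 = 591^2 mod 1369 = 186.
Reached i = s−1 = 2 without hitting −1: 695 is a Miller–Rabin witness and 1369 is composite.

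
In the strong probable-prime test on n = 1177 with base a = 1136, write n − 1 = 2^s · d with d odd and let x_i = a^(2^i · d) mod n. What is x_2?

346

n − 1 = 1176 = 2^3 · 147, so s = 3 and d = 147.
x_0 = 1136^147 mod 1177 = 174.
x_1 = 174^2 mod 1177 = 851.
x_2 = 851^2 mod 1177 = 346.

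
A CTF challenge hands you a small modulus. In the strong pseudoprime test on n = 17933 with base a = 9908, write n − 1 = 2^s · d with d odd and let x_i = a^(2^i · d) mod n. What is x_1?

n − 1 = 17932 = 2^2 · 4483, so s = 2 and d = 4483.
x_0 = 9908^4483 mod 17933 = 6018.
x_1 = 6018^2 mod 17933 = 9597.

9597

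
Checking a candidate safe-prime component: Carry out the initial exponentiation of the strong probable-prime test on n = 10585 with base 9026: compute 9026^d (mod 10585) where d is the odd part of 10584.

1596

n − 1 = 10584 = 2^3 · 1323, so s = 3 and d = 1323.
By repeated squaring, 9026^1323 ≡ 1596 (mod 10585).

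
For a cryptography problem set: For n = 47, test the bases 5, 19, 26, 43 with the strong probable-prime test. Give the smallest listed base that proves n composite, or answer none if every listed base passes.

n − 1 = 46 = 2^1 · 23, so s = 1 and d = 23.
Base 5: x_0 = 5^23 mod 47 = 46. x_0 = 46 ≡ −1, so 5 is not a witness.
Base 19: x_0 = 19^23 mod 47 = 46. x_0 = 46 ≡ −1, so 19 is not a witness.
Base 26: x_0 = 26^23 mod 47 = 46. x_0 = 46 ≡ −1, so 26 is not a witness.
Base 43: x_0 = 43^23 mod 47 = 46. x_0 = 46 ≡ −1, so 43 is not a witness.
No listed base is a witness for 47.

none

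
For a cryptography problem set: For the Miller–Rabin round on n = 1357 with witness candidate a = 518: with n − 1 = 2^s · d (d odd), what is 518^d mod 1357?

234

n − 1 = 1356 = 2^2 · 339, so s = 2 and d = 339.
By repeated squaring, 518^339 ≡ 234 (mod 1357).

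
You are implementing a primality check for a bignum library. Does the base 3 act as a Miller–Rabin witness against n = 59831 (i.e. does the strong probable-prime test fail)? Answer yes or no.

n − 1 = 59830 = 2^1 · 29915, so s = 1 and d = 29915.
x_0 = 3^29915 mod 59831 = 37595.
x_0 ∉ {1, 59830} and s = 1, so 3 is a Miller–Rabin witness and 59831 is composite.

yes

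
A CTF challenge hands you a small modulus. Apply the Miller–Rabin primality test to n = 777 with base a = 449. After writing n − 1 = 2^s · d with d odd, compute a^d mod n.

n − 1 = 776 = 2^3 · 97, so s = 3 and d = 97.
By repeated squaring, 449^97 ≡ 722 (mod 777).

722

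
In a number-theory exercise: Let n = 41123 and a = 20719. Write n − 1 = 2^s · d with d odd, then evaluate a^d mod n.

21416

n − 1 = 41122 = 2^1 · 20561, so s = 1 and d = 20561.
20719^20561 mod 41123 = 21416.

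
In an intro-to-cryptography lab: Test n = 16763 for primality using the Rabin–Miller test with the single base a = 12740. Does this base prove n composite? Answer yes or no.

n − 1 = 16762 = 2^1 · 8381, so s = 1 and d = 8381.
x_0 = 12740^8381 mod 16763 = 1.
x_0 = 1, so 12740 is not a witness.

no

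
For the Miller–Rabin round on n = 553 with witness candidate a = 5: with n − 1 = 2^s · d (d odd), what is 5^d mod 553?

n − 1 = 552 = 2^3 · 69, so s = 3 and d = 69.
By repeated squaring, 5^69 ≡ 405 (mod 553).

405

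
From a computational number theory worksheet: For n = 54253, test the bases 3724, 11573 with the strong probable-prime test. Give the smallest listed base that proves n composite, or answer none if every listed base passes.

n − 1 = 54252 = 2^2 · 13563, so s = 2 and d = 13563.
Base 3724: x_0 = 3724^13563 mod 54253 = 19827. x_0 is neither 1 nor 54252, so continue squaring. x_1 = 19827^2 mod 54253 = 46944. Reached i = s−1 = 1 without hitting −1: 3724 is a Miller–Rabin witness and 54253 is composite.
Base 11573: x_0 = 11573^13563 mod 54253 = 50557. x_0 is neither 1 nor 54252, so continue squaring. x_1 = 50557^2 mod 54253 = 42913. Reached i = s−1 = 1 without hitting −1: 11573 is a Miller–Rabin witness and 54253 is composite.
The smallest witness among the given bases is 3724.

3724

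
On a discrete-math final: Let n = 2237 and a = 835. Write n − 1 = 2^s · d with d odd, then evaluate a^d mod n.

1021

n − 1 = 2236 = 2^2 · 559, so s = 2 and d = 559.
Repeated squaring mod 2237: 835^1 ≡ 835, 835^2 ≡ 1518, 835^4 ≡ 214, 835^8 ≡ 1056, 835^16 ≡ 1110, 835^32 ≡ 1750, 835^64 ≡ 47, 835^128 ≡ 2209, 835^256 ≡ 784, 835^512 ≡ 1718.
559 = 512 + 32 + 8 + 4 + 2 + 1, so 835^559 ≡ 1718·1750·1056·214·1518·835 ≡ 1021 (mod 2237).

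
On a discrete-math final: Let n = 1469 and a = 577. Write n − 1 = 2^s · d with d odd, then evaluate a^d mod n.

1087

n − 1 = 1468 = 2^2 · 367, so s = 2 and d = 367.
Repeated squaring mod 1469: 577^1 ≡ 577, 577^2 ≡ 935, 577^4 ≡ 170, 577^8 ≡ 989, 577^16 ≡ 1236, 577^32 ≡ 1405, 577^64 ≡ 1158, 577^128 ≡ 1236, 577^256 ≡ 1405.
367 = 256 + 64 + 32 + 8 + 4 + 2 + 1, so 577^367 ≡ 1405·1158·1405·989·170·935·577 ≡ 1087 (mod 1469).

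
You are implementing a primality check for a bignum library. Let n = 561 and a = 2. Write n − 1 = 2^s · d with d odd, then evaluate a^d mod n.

263

n − 1 = 560 = 2^4 · 35, so s = 4 and d = 35.
By repeated squaring, 2^35 ≡ 263 (mod 561).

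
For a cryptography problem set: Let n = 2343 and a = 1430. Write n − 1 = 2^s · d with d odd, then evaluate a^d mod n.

1364

n − 1 = 2342 = 2^1 · 1171, so s = 1 and d = 1171.
By repeated squaring, 1430^1171 ≡ 1364 (mod 2343).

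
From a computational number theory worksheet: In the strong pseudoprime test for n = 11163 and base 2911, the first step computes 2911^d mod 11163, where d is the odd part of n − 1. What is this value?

n − 1 = 11162 = 2^1 · 5581, so s = 1 and d = 5581.
Repeated squaring mod 11163: 2911^1 ≡ 2911, 2911^2 ≡ 1204, 2911^4 ≡ 9589, 2911^8 ≡ 10453, 2911^16 ≡ 1765, 2911^32 ≡ 748, 2911^64 ≡ 1354, 2911^128 ≡ 2584, 2911^256 ≡ 1582, 2911^512 ≡ 2212, 2911^1024 ≡ 3550, 2911^2048 ≡ 10636, 2911^4096 ≡ 9817.
5581 = 4096 + 1024 + 256 + 128 + 64 + 8 + 4 + 1, so 2911^5581 ≡ 9817·3550·1582·2584·1354·10453·9589·2911 ≡ 7852 (mod 11163).

7852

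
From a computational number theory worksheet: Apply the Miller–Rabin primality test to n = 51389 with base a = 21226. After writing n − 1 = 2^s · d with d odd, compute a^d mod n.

12568

n − 1 = 51388 = 2^2 · 12847, so s = 2 and d = 12847.
21226^12847 mod 51389 = 12568.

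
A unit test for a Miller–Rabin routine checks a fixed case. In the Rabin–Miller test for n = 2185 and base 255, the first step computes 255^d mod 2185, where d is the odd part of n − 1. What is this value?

n − 1 = 2184 = 2^3 · 273, so s = 3 and d = 273.
255^273 mod 2185 = 75.

75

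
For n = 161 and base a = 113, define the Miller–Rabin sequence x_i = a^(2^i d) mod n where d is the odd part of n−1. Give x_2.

29

n − 1 = 160 = 2^5 · 5, so s = 5 and d = 5.
x_0 = 113^5 mod 161 = 106.
x_1 = 106^2 mod 161 = 127.
x_2 = 127^2 mod 161 = 29.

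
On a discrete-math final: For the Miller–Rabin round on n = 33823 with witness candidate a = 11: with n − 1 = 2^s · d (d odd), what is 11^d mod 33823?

n − 1 = 33822 = 2^1 · 16911, so s = 1 and d = 16911.
Repeated squaring mod 33823: 11^1 ≡ 11, 11^2 ≡ 121, 11^4 ≡ 14641, 11^8 ≡ 22530, 11^16 ≡ 19139, 11^32 ≡ 32054, 11^64 ≡ 17645, 11^128 ≡ 5310, 11^256 ≡ 21541, 11^512 ≡ 30767, 11^1024 ≡ 3988, 11^2048 ≡ 7334, 11^4096 ≡ 8986, 11^8192 ≡ 12695, 11^16384 ≡ 30253.
16911 = 16384 + 512 + 8 + 4 + 2 + 1, so 11^16911 ≡ 30253·30767·22530·14641·121·11 ≡ 8086 (mod 33823).

8086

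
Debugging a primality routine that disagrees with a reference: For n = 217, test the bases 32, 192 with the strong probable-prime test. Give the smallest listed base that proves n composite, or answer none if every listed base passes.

none

n − 1 = 216 = 2^3 · 27, so s = 3 and d = 27.
Base 32: x_0 = 32^27 mod 217 = 1. x_0 = 1, so 32 is not a witness.
Base 192: x_0 = 192^27 mod 217 = 216. x_0 = 216 ≡ −1, so 192 is not a witness.
No listed base is a witness for 217.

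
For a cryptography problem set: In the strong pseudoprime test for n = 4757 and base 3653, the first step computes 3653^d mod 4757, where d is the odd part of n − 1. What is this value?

n − 1 = 4756 = 2^2 · 1189, so s = 2 and d = 1189.
Repeated squaring mod 4757: 3653^1 ≡ 3653, 3653^2 ≡ 1024, 3653^4 ≡ 2036, 3653^8 ≡ 1949, 3653^16 ≡ 2515, 3653^32 ≡ 3172, 3653^64 ≡ 529, 3653^128 ≡ 3935, 3653^256 ≡ 190, 3653^512 ≡ 2801, 3653^1024 ≡ 1308.
1189 = 1024 + 128 + 32 + 4 + 1, so 3653^1189 ≡ 1308·3935·3172·2036·3653 ≡ 3854 (mod 4757).

3854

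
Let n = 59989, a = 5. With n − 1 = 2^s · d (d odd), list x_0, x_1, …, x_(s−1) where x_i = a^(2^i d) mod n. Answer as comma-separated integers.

n − 1 = 59988 = 2^2 · 14997, so s = 2 and d = 14997.
x_0 = 5^14997 mod 59989 = 37648.
x_1 = 37648^2 mod 59989 = 11801.

37648, 11801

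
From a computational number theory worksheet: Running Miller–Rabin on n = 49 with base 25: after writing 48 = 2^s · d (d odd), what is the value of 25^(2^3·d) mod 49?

n − 1 = 48 = 2^4 · 3, so s = 4 and d = 3.
x_0 = 25^3 mod 49 = 43.
x_1 = 43^2 mod 49 = 36.
x_2 = 36^2 mod 49 = 22.
x_3 = 22^2 mod 49 = 43.

43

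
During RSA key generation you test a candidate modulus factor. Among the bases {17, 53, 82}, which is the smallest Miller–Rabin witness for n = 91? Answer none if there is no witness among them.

n − 1 = 90 = 2^1 · 45, so s = 1 and d = 45.
Base 17: x_0 = 17^45 mod 91 = 90. x_0 = 90 ≡ −1, so 17 is not a witness.
Base 53: x_0 = 53^45 mod 91 = 1. x_0 = 1, so 53 is not a witness.
Base 82: x_0 = 82^45 mod 91 = 90. x_0 = 90 ≡ −1, so 82 is not a witness.
No listed base is a witness for 91.

none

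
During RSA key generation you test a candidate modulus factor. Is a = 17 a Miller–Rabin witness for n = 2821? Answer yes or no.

no

n − 1 = 2820 = 2^2 · 705, so s = 2 and d = 705.
x_0 = 17^705 mod 2821 = 2820.
x_0 = 2820 ≡ −1, so 17 is not a witness.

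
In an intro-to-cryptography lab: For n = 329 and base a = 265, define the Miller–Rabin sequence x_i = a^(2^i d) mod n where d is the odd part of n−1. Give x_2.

260

n − 1 = 328 = 2^3 · 41, so s = 3 and d = 41.
By repeated squaring, 265^41 ≡ 76 (mod 329).
x_0 = 76.
x_1 = 76^2 mod 329 = 183.
x_2 = 183^2 mod 329 = 260.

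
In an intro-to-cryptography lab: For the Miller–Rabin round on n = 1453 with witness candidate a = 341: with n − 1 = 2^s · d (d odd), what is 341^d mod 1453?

n − 1 = 1452 = 2^2 · 363, so s = 2 and d = 363.
Repeated squaring mod 1453: 341^1 ≡ 341, 341^2 ≡ 41, 341^4 ≡ 228, 341^8 ≡ 1129, 341^16 ≡ 360, 341^32 ≡ 283, 341^64 ≡ 174, 341^128 ≡ 1216, 341^256 ≡ 955.
363 = 256 + 64 + 32 + 8 + 2 + 1, so 341^363 ≡ 955·174·283·1129·41·341 ≡ 497 (mod 1453).

497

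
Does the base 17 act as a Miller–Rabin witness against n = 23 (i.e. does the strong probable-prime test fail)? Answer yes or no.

n − 1 = 22 = 2^1 · 11, so s = 1 and d = 11.
x_0 = 17^11 mod 23 = 22.
x_0 = 22 ≡ −1, so 17 is not a witness.

no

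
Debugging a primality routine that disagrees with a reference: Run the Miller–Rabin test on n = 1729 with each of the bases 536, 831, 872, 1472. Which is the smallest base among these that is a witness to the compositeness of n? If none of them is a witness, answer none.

none

n − 1 = 1728 = 2^6 · 27, so s = 6 and d = 27.
Base 536: x_0 = 536^27 mod 1729 = 1. x_0 = 1, so 536 is not a witness.
Base 831: x_0 = 831^27 mod 1729 = 1728. x_0 = 1728 ≡ −1, so 831 is not a witness.
Base 872: x_0 = 872^27 mod 1729 = 1. x_0 = 1, so 872 is not a witness.
Base 1472: x_0 = 1472^27 mod 1729 = 1. x_0 = 1, so 1472 is not a witness.
No listed base is a witness for 1729.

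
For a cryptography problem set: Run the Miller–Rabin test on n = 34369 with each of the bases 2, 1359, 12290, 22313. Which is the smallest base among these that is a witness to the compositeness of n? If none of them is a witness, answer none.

none

n − 1 = 34368 = 2^6 · 537, so s = 6 and d = 537.
Base 2: x_0 = 2^537 mod 34369 = 31996. x_0 is neither 1 nor 34368, so continue squaring. x_1 = 31996^2 mod 34369 = 28982. x_2 = 28982^2 mod 34369 = 12333. x_3 = 12333^2 mod 34369 = 20064. x_4 = 20064^2 mod 34369 = 34368. x_4 ≡ −1, so 2 is not a witness.
Base 1359: x_0 = 1359^537 mod 34369 = 32487. x_0 is neither 1 nor 34368, so continue squaring. x_1 = 32487^2 mod 34369 = 1917. x_2 = 1917^2 mod 34369 = 31775. x_3 = 31775^2 mod 34369 = 26881. x_4 = 26881^2 mod 34369 = 14305. x_5 = 14305^2 mod 34369 = 34368. x_5 ≡ −1, so 1359 is not a witness.
Base 12290: x_0 = 12290^537 mod 34369 = 31775. x_0 is neither 1 nor 34368, so continue squaring. x_1 = 31775^2 mod 34369 = 26881. x_2 = 26881^2 mod 34369 = 14305. x_3 = 14305^2 mod 34369 = 34368. x_3 ≡ −1, so 12290 is not a witness.
Base 22313: x_0 = 22313^537 mod 34369 = 30858. x_0 is neither 1 nor 34368, so continue squaring. x_1 = 30858^2 mod 34369 = 23019. x_2 = 23019^2 mod 34369 = 7488. x_3 = 7488^2 mod 34369 = 14305. x_4 = 14305^2 mod 34369 = 34368. x_4 ≡ −1, so 22313 is not a witness.
No listed base is a witness for 34369.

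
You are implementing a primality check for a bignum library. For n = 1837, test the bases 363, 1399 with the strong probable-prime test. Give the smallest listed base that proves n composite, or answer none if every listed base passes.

n − 1 = 1836 = 2^2 · 459, so s = 2 and d = 459.
Base 363: x_0 = 363^459 mod 1837 = 418. x_0 is neither 1 nor 1836, so continue squaring. x_1 = 418^2 mod 1837 = 209. Reached i = s−1 = 1 without hitting −1: 363 is a Miller–Rabin witness and 1837 is composite.
Base 1399: x_0 = 1399^459 mod 1837 = 1095. x_0 is neither 1 nor 1836, so continue squaring. x_1 = 1095^2 mod 1837 = 1301. Reached i = s−1 = 1 without hitting −1: 1399 is a Miller–Rabin witness and 1837 is composite.
The smallest witness among the given bases is 363.

363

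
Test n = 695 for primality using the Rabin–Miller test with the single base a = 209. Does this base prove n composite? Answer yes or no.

n − 1 = 694 = 2^1 · 347, so s = 1 and d = 347.
x_0 = 209^347 mod 695 = 104.
x_0 ∉ {1, 694} and s = 1, so 209 is a Miller–Rabin witness and 695 is composite.

yes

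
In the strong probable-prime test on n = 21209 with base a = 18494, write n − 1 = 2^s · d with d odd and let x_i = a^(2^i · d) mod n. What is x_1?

13778

n − 1 = 21208 = 2^3 · 2651, so s = 3 and d = 2651.
x_0 = 18494^2651 mod 21209 = 12769.
x_1 = 12769^2 mod 21209 = 13778.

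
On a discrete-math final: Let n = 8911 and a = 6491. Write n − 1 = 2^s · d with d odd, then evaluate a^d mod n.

n − 1 = 8910 = 2^1 · 4455, so s = 1 and d = 4455.
6491^4455 mod 8911 = 6098.

6098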